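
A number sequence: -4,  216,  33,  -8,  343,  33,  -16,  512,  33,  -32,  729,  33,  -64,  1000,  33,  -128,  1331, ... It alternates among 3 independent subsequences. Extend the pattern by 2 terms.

Taking every 3rd term gives 3 separate tracks.
Track A = -4, -8, -16, -32, -64, -128: geometric with ratio 2.
Track B = 216, 343, 512, 729, 1000, 1331: perfect cubes starting at 6³.
Track C = 33, 33, 33, 33, 33: the constant sequence 33.
Position 18 falls in track C as its term 6, giving 33.
Position 19 → track A, term 7 = -256.

33, -256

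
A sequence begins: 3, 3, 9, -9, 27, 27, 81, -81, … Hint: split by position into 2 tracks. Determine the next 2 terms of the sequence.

Split by position mod 2 into 2 tracks.
Track A is 3, 9, 27, 81, which is successive powers of 3.
Track B is 3, -9, 27, -81, which is geometric, ×-3 each step.
Position 9 → track A, term 5 = 243.
Term 10 comes from track B (its 5th entry): 243.

243, 243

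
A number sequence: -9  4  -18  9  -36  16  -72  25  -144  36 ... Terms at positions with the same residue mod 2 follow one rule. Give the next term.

Split by position mod 2 into 2 tracks.
Stream A: -9, -18, -36, -72, -144 — geometric with ratio 2.
Stream B: 4, 9, 16, 25, 36 — the squares 2², 3², 4², ….
Position 11 falls in stream A as its term 6, giving -288.

-288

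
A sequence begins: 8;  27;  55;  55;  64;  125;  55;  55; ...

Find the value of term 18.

1331

Reading positions in blocks of 4 reveals the pattern AABB — 2 tracks woven together.
Subsequence A is 8, 27, 64, 125, which is the cubes 2³, 3³, 4³, ….
Subsequence B is 55, 55, 55, 55, which is the constant sequence 55.
Position 18 falls in subsequence A as its term 10, giving 1331.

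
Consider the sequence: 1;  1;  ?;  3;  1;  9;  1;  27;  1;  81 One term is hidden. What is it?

1

Odd-indexed and even-indexed terms follow separate rules.
Stream A: 1, ?, 1, 1, 1 — always 1.
Stream B: 1, 3, 9, 27, 81 — successive powers of 3.
The gap is stream A's term 2; the rule gives 1.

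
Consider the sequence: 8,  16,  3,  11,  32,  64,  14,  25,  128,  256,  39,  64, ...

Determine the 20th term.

The slot pattern repeats as AABB (period 4), so there are 2 interleaved tracks.
Subsequence A = 8, 16, 32, 64, 128, 256: powers 2^3, 2^4, 2^5, ….
Subsequence B = 3, 11, 14, 25, 39, 64: Fibonacci-style (each term is the sum of the two before it).
Position 20 falls in subsequence B as its term 10, giving 437.

437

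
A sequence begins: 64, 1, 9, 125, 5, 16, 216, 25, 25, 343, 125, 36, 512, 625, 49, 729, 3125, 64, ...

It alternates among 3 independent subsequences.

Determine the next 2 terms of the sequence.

1000, 15625

Read the sequence 3 terms at a time; column i is its own pattern.
Track A: 64, 125, 216, 343, 512, 729 (consecutive cubes n³ from n = 4).
Track B: 1, 5, 25, 125, 625, 3125 (successive powers of 5).
Track C: 9, 16, 25, 36, 49, 64 (perfect squares starting at 3²).
Position 19 falls in track A as its term 7, giving 1000.
Position 20 → track B, term 7 = 15625.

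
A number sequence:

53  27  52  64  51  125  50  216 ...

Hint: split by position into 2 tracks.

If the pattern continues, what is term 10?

The terms cycle through 2 interleaved subsequences.
Track A = 53, 52, 51, 50: arithmetic, step −1.
Track B = 27, 64, 125, 216: consecutive cubes n³ from n = 3.
Position 10 → track B, term 5 = 343.

343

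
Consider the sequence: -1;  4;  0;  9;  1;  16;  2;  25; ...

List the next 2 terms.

3, 36

Taking every 2nd term gives 2 separate tracks.
Track A: -1, 0, 1, 2. Arithmetic, step +1.
Track B: 4, 9, 16, 25. Perfect squares starting at 2².
Position 9 falls in track A as its term 5, giving 3.
Position 10 → track B, term 5 = 36.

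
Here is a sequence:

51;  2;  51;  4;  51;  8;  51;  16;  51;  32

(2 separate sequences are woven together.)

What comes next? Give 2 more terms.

Taking every 2nd term gives 2 separate tracks.
Subsequence A: 51, 51, 51, 51, 51 — always 51.
Subsequence B: 2, 4, 8, 16, 32 — powers of 2.
Position 11 falls in subsequence A as its term 6, giving 51.
Term 12 comes from subsequence B (its 6th entry): 64.

51, 64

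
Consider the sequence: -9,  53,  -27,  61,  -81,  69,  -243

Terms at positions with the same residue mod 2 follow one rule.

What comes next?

77

Odd-indexed and even-indexed terms follow separate rules.
Track A: -9, -27, -81, -243 (a geometric progression (common ratio 3)).
Track B: 53, 61, 69 (arithmetic with common difference +8).
Term 8 comes from track B (its 4th entry): 77.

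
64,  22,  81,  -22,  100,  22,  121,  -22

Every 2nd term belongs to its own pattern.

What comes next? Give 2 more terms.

The terms cycle through 2 interleaved subsequences.
Track A is 64, 81, 100, 121, which is consecutive squares n² from n = 8.
Track B is 22, -22, 22, -22, which is oscillating between 22 and -22.
Position 9 falls in track A as its term 5, giving 144.
Position 10 falls in track B as its term 5, giving 22.

144, 22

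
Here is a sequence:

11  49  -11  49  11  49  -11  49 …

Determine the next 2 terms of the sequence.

Odd-indexed and even-indexed terms follow separate rules.
Track A = 11, -11, 11, -11: oscillating between 11 and -11.
Track B = 49, 49, 49, 49: always 49.
The 9th slot belongs to track A; its 5th term is 11.
The 10th slot belongs to track B; its 5th term is 49.

11, 49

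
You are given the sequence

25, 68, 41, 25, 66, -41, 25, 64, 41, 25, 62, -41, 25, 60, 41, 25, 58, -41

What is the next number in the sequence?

25

The terms cycle through 3 interleaved subsequences.
Track A: 25, 25, 25, 25, 25, 25. Constant 25.
Track B: 68, 66, 64, 62, 60, 58. Arithmetic, step −2.
Track C: 41, -41, 41, -41, 41, -41. Alternating ±41.
Position 19 → track A, term 7 = 25.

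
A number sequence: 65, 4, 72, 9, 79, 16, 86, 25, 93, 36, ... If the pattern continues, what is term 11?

100

Taking every 2nd term gives 2 separate tracks.
Track A: 65, 72, 79, 86, 93 (arithmetic with common difference +7).
Track B: 4, 9, 16, 25, 36 (the squares 2², 3², 4², …).
The 11th slot belongs to track A; its 6th term is 100.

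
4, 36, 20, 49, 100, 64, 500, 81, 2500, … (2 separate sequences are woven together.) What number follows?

100

Positions 1, 3, 5, … form one subsequence and positions 2, 4, 6, … form another.
Stream A: 4, 20, 100, 500, 2500 (geometric with ratio 5).
Stream B: 36, 49, 64, 81 (consecutive squares n² from n = 6).
Position 10 falls in stream B as its term 5, giving 100.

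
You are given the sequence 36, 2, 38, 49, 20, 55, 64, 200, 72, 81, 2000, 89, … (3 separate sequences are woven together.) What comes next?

Read the sequence 3 terms at a time; column i is its own pattern.
Track A = 36, 49, 64, 81: consecutive squares n² from n = 6.
Track B = 2, 20, 200, 2000: geometric, ×10 each step.
Track C = 38, 55, 72, 89: linear: a_n = 21 + 17·n.
The 13th slot belongs to track A; its 5th term is 100.

100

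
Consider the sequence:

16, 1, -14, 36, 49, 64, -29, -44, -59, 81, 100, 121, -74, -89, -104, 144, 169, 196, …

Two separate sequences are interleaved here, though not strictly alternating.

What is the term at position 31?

-209

Reading positions in blocks of 6 reveals the pattern AAABBB — 2 tracks woven together.
Subsequence A is 16, 1, -14, -29, -44, -59, -74, -89, -104, which is arithmetic with common difference −15.
Subsequence B is 36, 49, 64, 81, 100, 121, 144, 169, 196, which is the squares 6², 7², 8², ….
Term 31 comes from subsequence A (its 16th entry): -209.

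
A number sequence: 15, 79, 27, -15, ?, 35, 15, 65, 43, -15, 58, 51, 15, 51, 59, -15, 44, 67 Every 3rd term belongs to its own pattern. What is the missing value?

72

Taking every 3rd term gives 3 separate tracks.
Track A is 15, -15, 15, -15, 15, -15, which is oscillating between 15 and -15.
Track B is 79, ?, 65, 58, 51, 44, which is subtracting 7 each time.
Track C is 27, 35, 43, 51, 59, 67, which is arithmetic with common difference +8.
The gap is track B's term 2; the rule gives 72.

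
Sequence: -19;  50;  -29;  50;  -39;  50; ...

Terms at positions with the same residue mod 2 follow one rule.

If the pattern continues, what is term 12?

Split by position mod 2 into 2 tracks.
Stream A: -19, -29, -39 (arithmetic, step −10).
Stream B: 50, 50, 50 (constant 50).
Position 12 → stream B, term 6 = 50.

50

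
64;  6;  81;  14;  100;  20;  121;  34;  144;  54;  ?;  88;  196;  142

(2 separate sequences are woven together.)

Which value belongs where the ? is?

169

Positions 1, 3, 5, … form one subsequence and positions 2, 4, 6, … form another.
Stream A is 64, 81, 100, 121, 144, ?, 196, which is the squares 8², 9², 10², ….
Stream B is 6, 14, 20, 34, 54, 88, 142, which is a Fibonacci-like recurrence a_n = a_{n-1} + a_{n-2}.
The gap is stream A's term 6; the rule gives 169.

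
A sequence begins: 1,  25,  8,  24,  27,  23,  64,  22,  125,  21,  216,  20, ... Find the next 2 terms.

Taking every 2nd term gives 2 separate tracks.
Track A = 1, 8, 27, 64, 125, 216: the cubes 1³, 2³, 3³, ….
Track B = 25, 24, 23, 22, 21, 20: arithmetic, step −1.
The 13th slot belongs to track A; its 7th term is 343.
The 14th slot belongs to track B; its 7th term is 19.

343, 19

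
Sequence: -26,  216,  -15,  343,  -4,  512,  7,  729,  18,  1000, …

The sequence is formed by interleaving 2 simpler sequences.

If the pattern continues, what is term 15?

51

The terms cycle through 2 interleaved subsequences.
Track A: -26, -15, -4, 7, 18. Arithmetic with common difference +11.
Track B: 216, 343, 512, 729, 1000. Consecutive cubes n³ from n = 6.
Term 15 comes from track A (its 8th entry): 51.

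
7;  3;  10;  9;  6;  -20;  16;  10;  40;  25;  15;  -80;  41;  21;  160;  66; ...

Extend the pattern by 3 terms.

28, -320, 107

Read the sequence 3 terms at a time; column i is its own pattern.
Track A: 7, 9, 16, 25, 41, 66 — Fibonacci-style (each term is the sum of the two before it).
Track B: 3, 6, 10, 15, 21 — triangular numbers n(n+1)/2 for n = 2, 3, ….
Track C: 10, -20, 40, -80, 160 — geometric with ratio -2.
Position 17 falls in track B as its term 6, giving 28.
Term 18 comes from track C (its 6th entry): -320.
Position 19 falls in track A as its term 7, giving 107.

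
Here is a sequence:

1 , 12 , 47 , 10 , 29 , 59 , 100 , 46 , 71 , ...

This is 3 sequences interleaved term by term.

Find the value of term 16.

Taking every 3rd term gives 3 separate tracks.
Subsequence A: 1, 10, 100 — powers of 10.
Subsequence B: 12, 29, 46 — adding 17 each time.
Subsequence C: 47, 59, 71 — linear: a_n = 35 + 12·n.
Position 16 falls in subsequence A as its term 6, giving 100000.

100000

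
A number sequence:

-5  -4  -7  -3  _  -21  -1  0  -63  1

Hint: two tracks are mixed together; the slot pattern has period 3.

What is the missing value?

The slot pattern repeats as AAB (period 3), so there are 2 interleaved tracks.
Stream A: -5, -4, -3, ?, -1, 0, 1 — linear: a_n = -6 + n.
Stream B: -7, -21, -63 — geometric with ratio 3.
So the missing entry in stream A is -2.

-2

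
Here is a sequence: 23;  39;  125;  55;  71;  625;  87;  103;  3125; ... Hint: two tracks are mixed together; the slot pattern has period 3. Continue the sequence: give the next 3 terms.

119, 135, 15625

Reading positions in blocks of 3 reveals the pattern AAB — 2 tracks woven together.
Stream A: 23, 39, 55, 71, 87, 103. Adding 16 each time.
Stream B: 125, 625, 3125. Powers of 5.
The 10th slot belongs to stream A; its 7th term is 119.
Term 11 comes from stream A (its 8th entry): 135.
Position 12 falls in stream B as its term 4, giving 15625.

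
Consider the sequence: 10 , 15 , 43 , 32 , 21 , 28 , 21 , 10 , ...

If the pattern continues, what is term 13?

55

The slot pattern repeats as AABB (period 4), so there are 2 interleaved tracks.
Subsequence A = 10, 15, 21, 28: triangular numbers starting at T_4.
Subsequence B = 43, 32, 21, 10: linear: a_n = 54 − 11·n.
The 13th slot belongs to subsequence A; its 7th term is 55.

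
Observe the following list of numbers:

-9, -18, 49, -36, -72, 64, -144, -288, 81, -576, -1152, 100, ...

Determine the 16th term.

-9216

Reading positions in blocks of 3 reveals the pattern AAB — 2 tracks woven together.
Track A = -9, -18, -36, -72, -144, -288, -576, -1152: multiplying by 2 each time.
Track B = 49, 64, 81, 100: perfect squares starting at 7².
Position 16 falls in track A as its term 11, giving -9216.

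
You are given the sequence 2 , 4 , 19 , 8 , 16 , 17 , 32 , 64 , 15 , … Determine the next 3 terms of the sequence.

Reading positions in blocks of 3 reveals the pattern AAB — 2 tracks woven together.
Subsequence A: 2, 4, 8, 16, 32, 64 (powers of 2).
Subsequence B: 19, 17, 15 (linear: a_n = 21 − 2·n).
The 10th slot belongs to subsequence A; its 7th term is 128.
Position 11 falls in subsequence A as its term 8, giving 256.
Position 12 → subsequence B, term 4 = 13.

128, 256, 13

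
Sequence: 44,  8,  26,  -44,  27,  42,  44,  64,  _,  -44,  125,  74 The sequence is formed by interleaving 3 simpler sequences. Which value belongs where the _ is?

58

Split by position mod 3 into 3 tracks.
Subsequence A is 44, -44, 44, -44, which is oscillating between 44 and -44.
Subsequence B is 8, 27, 64, 125, which is perfect cubes starting at 2³.
Subsequence C is 26, 42, ?, 74, which is linear: a_n = 10 + 16·n.
The gap is subsequence C's term 3; the rule gives 58.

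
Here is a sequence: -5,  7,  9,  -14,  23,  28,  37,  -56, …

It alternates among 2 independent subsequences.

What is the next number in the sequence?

Positions 1, 3, 5, … form one subsequence and positions 2, 4, 6, … form another.
Track A: -5, 9, 23, 37 (linear: a_n = -19 + 14·n).
Track B: 7, -14, 28, -56 (multiplying by -2 each time).
Position 9 → track A, term 5 = 51.

51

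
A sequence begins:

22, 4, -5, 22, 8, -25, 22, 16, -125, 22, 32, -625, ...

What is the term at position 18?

The terms cycle through 3 interleaved subsequences.
Stream A: 22, 22, 22, 22 — always 22.
Stream B: 4, 8, 16, 32 — powers 2^2, 2^3, 2^4, ….
Stream C: -5, -25, -125, -625 — multiplying by 5 each time.
Position 18 → stream C, term 6 = -15625.

-15625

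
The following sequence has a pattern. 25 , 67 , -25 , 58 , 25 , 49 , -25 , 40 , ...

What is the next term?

25

Split by position mod 2 into 2 tracks.
Stream A: 25, -25, 25, -25 (alternating ±25).
Stream B: 67, 58, 49, 40 (subtracting 9 each time).
Term 9 comes from stream A (its 5th entry): 25.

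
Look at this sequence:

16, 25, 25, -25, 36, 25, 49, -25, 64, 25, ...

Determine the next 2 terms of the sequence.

81, -25

Split by position mod 2 into 2 tracks.
Stream A = 16, 25, 36, 49, 64: perfect squares starting at 4².
Stream B = 25, -25, 25, -25, 25: the oscillation 25·(−1)^(n+1).
Position 11 → stream A, term 6 = 81.
Position 12 → stream B, term 6 = -25.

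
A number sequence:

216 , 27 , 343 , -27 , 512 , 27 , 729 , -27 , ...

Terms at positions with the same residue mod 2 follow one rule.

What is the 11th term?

Odd-indexed and even-indexed terms follow separate rules.
Track A: 216, 343, 512, 729. Perfect cubes starting at 6³.
Track B: 27, -27, 27, -27. The oscillation 27·(−1)^(n+1).
Position 11 → track A, term 6 = 1331.

1331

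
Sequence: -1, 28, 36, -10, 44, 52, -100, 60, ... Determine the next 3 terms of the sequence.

The slot pattern repeats as ABB (period 3), so there are 2 interleaved tracks.
Track A: -1, -10, -100 (a geometric progression (common ratio 10)).
Track B: 28, 36, 44, 52, 60 (arithmetic, step +8).
The 9th slot belongs to track B; its 6th term is 68.
Term 10 comes from track A (its 4th entry): -1000.
Term 11 comes from track B (its 7th entry): 76.

68, -1000, 76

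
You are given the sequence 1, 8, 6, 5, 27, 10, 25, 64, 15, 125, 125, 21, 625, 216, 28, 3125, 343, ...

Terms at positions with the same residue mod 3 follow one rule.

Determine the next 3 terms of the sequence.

Split by position mod 3: positions 1, 4, 7, … form one track, and each other residue class forms its own.
Track A: 1, 5, 25, 125, 625, 3125 (successive powers of 5).
Track B: 8, 27, 64, 125, 216, 343 (perfect cubes starting at 2³).
Track C: 6, 10, 15, 21, 28 (triangular numbers starting at T_3).
The 18th slot belongs to track C; its 6th term is 36.
Position 19 falls in track A as its term 7, giving 15625.
The 20th slot belongs to track B; its 7th term is 512.

36, 15625, 512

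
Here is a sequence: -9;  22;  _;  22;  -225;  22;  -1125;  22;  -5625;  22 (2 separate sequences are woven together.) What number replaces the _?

Odd-indexed and even-indexed terms follow separate rules.
Stream A: -9, ?, -225, -1125, -5625. Geometric, ×5 each step.
Stream B: 22, 22, 22, 22, 22. The constant sequence 22.
Stream A's pattern makes the blank -45.

-45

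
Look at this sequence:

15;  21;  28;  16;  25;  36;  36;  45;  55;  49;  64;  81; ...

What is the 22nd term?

169

The slot pattern repeats as AAABBB (period 6), so there are 2 interleaved tracks.
Track A: 15, 21, 28, 36, 45, 55. Triangular numbers n(n+1)/2 for n = 5, 6, ….
Track B: 16, 25, 36, 49, 64, 81. Consecutive squares n² from n = 4.
Term 22 comes from track B (its 10th entry): 169.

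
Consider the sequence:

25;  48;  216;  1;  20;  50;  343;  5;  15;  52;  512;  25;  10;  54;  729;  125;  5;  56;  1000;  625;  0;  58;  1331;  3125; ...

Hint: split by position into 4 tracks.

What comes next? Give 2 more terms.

Read the sequence 4 terms at a time; column i is its own pattern.
Stream A: 25, 20, 15, 10, 5, 0 (arithmetic, step −5).
Stream B: 48, 50, 52, 54, 56, 58 (arithmetic with common difference +2).
Stream C: 216, 343, 512, 729, 1000, 1331 (the cubes 6³, 7³, 8³, …).
Stream D: 1, 5, 25, 125, 625, 3125 (successive powers of 5).
Position 25 falls in stream A as its term 7, giving -5.
The 26th slot belongs to stream B; its 7th term is 60.

-5, 60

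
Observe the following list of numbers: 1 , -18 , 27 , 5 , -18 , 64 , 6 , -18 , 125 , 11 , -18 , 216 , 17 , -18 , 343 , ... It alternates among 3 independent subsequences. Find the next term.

28

Split by position mod 3: positions 1, 4, 7, … form one track, and each other residue class forms its own.
Stream A is 1, 5, 6, 11, 17, which is a Fibonacci-like recurrence a_n = a_{n-1} + a_{n-2}.
Stream B is -18, -18, -18, -18, -18, which is constant -18.
Stream C is 27, 64, 125, 216, 343, which is perfect cubes starting at 3³.
Position 16 falls in stream A as its term 6, giving 28.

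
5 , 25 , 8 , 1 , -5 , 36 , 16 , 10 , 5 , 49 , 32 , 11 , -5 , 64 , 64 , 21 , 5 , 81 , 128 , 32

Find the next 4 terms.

-5, 100, 256, 53

Split by position mod 4: positions 1, 5, 9, … form one track, and each other residue class forms its own.
Track A: 5, -5, 5, -5, 5 — alternating ±5.
Track B: 25, 36, 49, 64, 81 — consecutive squares n² from n = 5.
Track C: 8, 16, 32, 64, 128 — successive powers of 2.
Track D: 1, 10, 11, 21, 32 — Fibonacci-style (each term is the sum of the two before it).
Position 21 → track A, term 6 = -5.
The 22nd slot belongs to track B; its 6th term is 100.
The 23rd slot belongs to track C; its 6th term is 256.
The 24th slot belongs to track D; its 6th term is 53.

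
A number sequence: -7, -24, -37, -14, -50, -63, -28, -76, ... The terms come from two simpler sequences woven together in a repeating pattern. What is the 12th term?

-115

Reading positions in blocks of 3 reveals the pattern ABB — 2 tracks woven together.
Subsequence A: -7, -14, -28 (geometric, ×2 each step).
Subsequence B: -24, -37, -50, -63, -76 (arithmetic with common difference −13).
Position 12 falls in subsequence B as its term 8, giving -115.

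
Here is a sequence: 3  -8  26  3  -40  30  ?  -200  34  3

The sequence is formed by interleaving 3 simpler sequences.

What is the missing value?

Taking every 3rd term gives 3 separate tracks.
Track A: 3, 3, ?, 3 (always 3).
Track B: -8, -40, -200 (geometric, ×5 each step).
Track C: 26, 30, 34 (arithmetic, step +4).
The gap is track A's term 3; the rule gives 3.

3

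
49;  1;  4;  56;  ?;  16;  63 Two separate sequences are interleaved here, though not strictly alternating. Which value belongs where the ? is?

The slot pattern repeats as ABB (period 3), so there are 2 interleaved tracks.
Track A: 49, 56, 63 — arithmetic with common difference +7.
Track B: 1, 4, ?, 16 — perfect squares starting at 1².
Filling track B at index 3 by its rule yields 9.

9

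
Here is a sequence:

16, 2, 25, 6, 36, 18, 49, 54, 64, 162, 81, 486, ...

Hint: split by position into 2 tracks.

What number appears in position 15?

Odd-indexed and even-indexed terms follow separate rules.
Subsequence A: 16, 25, 36, 49, 64, 81 — perfect squares starting at 4².
Subsequence B: 2, 6, 18, 54, 162, 486 — a geometric progression (common ratio 3).
The 15th slot belongs to subsequence A; its 8th term is 121.

121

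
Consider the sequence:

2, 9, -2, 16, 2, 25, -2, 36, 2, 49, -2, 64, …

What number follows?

2

Split by position mod 2 into 2 tracks.
Subsequence A: 2, -2, 2, -2, 2, -2 — alternating ±2.
Subsequence B: 9, 16, 25, 36, 49, 64 — the squares 3², 4², 5², ….
The 13th slot belongs to subsequence A; its 7th term is 2.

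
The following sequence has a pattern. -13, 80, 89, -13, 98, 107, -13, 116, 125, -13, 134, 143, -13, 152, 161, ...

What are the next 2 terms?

-13, 170

Reading positions in blocks of 3 reveals the pattern ABB — 2 tracks woven together.
Subsequence A: -13, -13, -13, -13, -13. The constant sequence -13.
Subsequence B: 80, 89, 98, 107, 116, 125, 134, 143, 152, 161. Adding 9 each time.
Term 16 comes from subsequence A (its 6th entry): -13.
Term 17 comes from subsequence B (its 11th entry): 170.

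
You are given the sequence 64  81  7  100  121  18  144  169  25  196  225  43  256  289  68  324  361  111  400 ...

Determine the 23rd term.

Reading positions in blocks of 3 reveals the pattern AAB — 2 tracks woven together.
Subsequence A is 64, 81, 100, 121, 144, 169, 196, 225, 256, 289, 324, 361, 400, which is consecutive squares n² from n = 8.
Subsequence B is 7, 18, 25, 43, 68, 111, which is a Fibonacci-like recurrence a_n = a_{n-1} + a_{n-2}.
Term 23 comes from subsequence A (its 16th entry): 529.

529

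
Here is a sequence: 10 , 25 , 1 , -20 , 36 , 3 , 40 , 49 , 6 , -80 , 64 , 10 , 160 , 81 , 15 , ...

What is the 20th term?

The terms cycle through 3 interleaved subsequences.
Track A: 10, -20, 40, -80, 160 — geometric with ratio -2.
Track B: 25, 36, 49, 64, 81 — perfect squares starting at 5².
Track C: 1, 3, 6, 10, 15 — triangular numbers starting at T_1.
Term 20 comes from track B (its 7th entry): 121.

121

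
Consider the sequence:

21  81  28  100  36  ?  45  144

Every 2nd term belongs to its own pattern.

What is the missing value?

Positions 1, 3, 5, … form one subsequence and positions 2, 4, 6, … form another.
Stream A: 21, 28, 36, 45 — triangular numbers starting at T_6.
Stream B: 81, 100, ?, 144 — perfect squares starting at 9².
So the missing entry in stream B is 121.

121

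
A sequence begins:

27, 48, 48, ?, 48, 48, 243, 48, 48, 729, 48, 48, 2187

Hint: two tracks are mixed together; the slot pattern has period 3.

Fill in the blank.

81

Positions follow the repeating pattern ABB; grouping by letter gives 2 tracks.
Subsequence A: 27, ?, 243, 729, 2187 — successive powers of 3.
Subsequence B: 48, 48, 48, 48, 48, 48, 48, 48 — the constant sequence 48.
The gap is subsequence A's term 2; the rule gives 81.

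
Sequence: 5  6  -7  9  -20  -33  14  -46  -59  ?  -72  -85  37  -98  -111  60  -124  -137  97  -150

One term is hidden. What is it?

Reading positions in blocks of 3 reveals the pattern ABB — 2 tracks woven together.
Stream A: 5, 9, 14, ?, 37, 60, 97 — Fibonacci-style (each term is the sum of the two before it).
Stream B: 6, -7, -20, -33, -46, -59, -72, -85, -98, -111, -124, -137, -150 — arithmetic with common difference −13.
Filling stream A at index 4 by its rule yields 23.

23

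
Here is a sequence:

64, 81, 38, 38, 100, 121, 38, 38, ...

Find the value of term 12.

Positions follow the repeating pattern AABB; grouping by letter gives 2 tracks.
Track A: 64, 81, 100, 121. Consecutive squares n² from n = 8.
Track B: 38, 38, 38, 38. The constant sequence 38.
Position 12 → track B, term 6 = 38.

38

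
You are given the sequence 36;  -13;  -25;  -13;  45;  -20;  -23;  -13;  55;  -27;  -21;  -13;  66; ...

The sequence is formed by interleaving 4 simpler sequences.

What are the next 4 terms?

Split by position mod 4 into 4 tracks.
Subsequence A is 36, 45, 55, 66, which is the triangular numbers T_8, T_9, ….
Subsequence B is -13, -20, -27, which is subtracting 7 each time.
Subsequence C is -25, -23, -21, which is linear: a_n = -27 + 2·n.
Subsequence D is -13, -13, -13, which is always -13.
Position 14 → subsequence B, term 4 = -34.
Position 15 falls in subsequence C as its term 4, giving -19.
Term 16 comes from subsequence D (its 4th entry): -13.
The 17th slot belongs to subsequence A; its 5th term is 78.

-34, -19, -13, 78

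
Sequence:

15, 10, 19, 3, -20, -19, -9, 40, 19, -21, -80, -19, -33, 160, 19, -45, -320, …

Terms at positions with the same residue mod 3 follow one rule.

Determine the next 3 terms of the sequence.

-19, -57, 640

Read the sequence 3 terms at a time; column i is its own pattern.
Subsequence A is 15, 3, -9, -21, -33, -45, which is arithmetic, step −12.
Subsequence B is 10, -20, 40, -80, 160, -320, which is geometric, ×-2 each step.
Subsequence C is 19, -19, 19, -19, 19, which is alternating ±19.
Position 18 falls in subsequence C as its term 6, giving -19.
Position 19 → subsequence A, term 7 = -57.
The 20th slot belongs to subsequence B; its 7th term is 640.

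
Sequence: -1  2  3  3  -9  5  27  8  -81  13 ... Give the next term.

243

Positions 1, 3, 5, … form one subsequence and positions 2, 4, 6, … form another.
Track A = -1, 3, -9, 27, -81: a geometric progression (common ratio -3).
Track B = 2, 3, 5, 8, 13: Fibonacci-style (each term is the sum of the two before it).
Position 11 → track A, term 6 = 243.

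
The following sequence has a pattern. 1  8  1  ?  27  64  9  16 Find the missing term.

The slot pattern repeats as AABB (period 4), so there are 2 interleaved tracks.
Track A: 1, 8, 27, 64 (the cubes 1³, 2³, 3³, …).
Track B: 1, ?, 9, 16 (the squares 1², 2², 3², …).
Filling track B at index 2 by its rule yields 4.

4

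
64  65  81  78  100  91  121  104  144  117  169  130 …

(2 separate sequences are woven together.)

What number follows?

196

Split by position mod 2 into 2 tracks.
Track A: 64, 81, 100, 121, 144, 169. Perfect squares starting at 8².
Track B: 65, 78, 91, 104, 117, 130. Adding 13 each time.
Term 13 comes from track A (its 7th entry): 196.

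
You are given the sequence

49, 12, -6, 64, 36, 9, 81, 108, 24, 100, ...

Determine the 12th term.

Taking every 3rd term gives 3 separate tracks.
Subsequence A: 49, 64, 81, 100. Consecutive squares n² from n = 7.
Subsequence B: 12, 36, 108. Geometric with ratio 3.
Subsequence C: -6, 9, 24. Arithmetic, step +15.
Position 12 → subsequence C, term 4 = 39.

39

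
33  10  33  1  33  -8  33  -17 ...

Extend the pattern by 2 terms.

33, -26

The terms cycle through 2 interleaved subsequences.
Track A = 33, 33, 33, 33: constant 33.
Track B = 10, 1, -8, -17: arithmetic with common difference −9.
Term 9 comes from track A (its 5th entry): 33.
Position 10 falls in track B as its term 5, giving -26.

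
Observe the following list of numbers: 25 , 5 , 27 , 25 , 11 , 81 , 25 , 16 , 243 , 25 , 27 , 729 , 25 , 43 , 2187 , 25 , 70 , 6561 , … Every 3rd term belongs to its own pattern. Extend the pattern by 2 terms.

25, 113

Taking every 3rd term gives 3 separate tracks.
Stream A: 25, 25, 25, 25, 25, 25. The constant sequence 25.
Stream B: 5, 11, 16, 27, 43, 70. Fibonacci-style (each term is the sum of the two before it).
Stream C: 27, 81, 243, 729, 2187, 6561. Powers of 3.
Position 19 falls in stream A as its term 7, giving 25.
Position 20 → stream B, term 7 = 113.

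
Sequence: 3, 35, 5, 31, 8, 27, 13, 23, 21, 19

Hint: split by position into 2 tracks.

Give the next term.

Positions 1, 3, 5, … form one subsequence and positions 2, 4, 6, … form another.
Track A: 3, 5, 8, 13, 21 — each term equals the sum of the previous two.
Track B: 35, 31, 27, 23, 19 — arithmetic, step −4.
The 11th slot belongs to track A; its 6th term is 34.

34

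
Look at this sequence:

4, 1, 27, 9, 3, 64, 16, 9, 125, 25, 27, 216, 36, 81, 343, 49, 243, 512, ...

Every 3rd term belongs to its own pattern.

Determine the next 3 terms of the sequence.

Split by position mod 3 into 3 tracks.
Track A: 4, 9, 16, 25, 36, 49 — the squares 2², 3², 4², ….
Track B: 1, 3, 9, 27, 81, 243 — powers 3^0, 3^1, 3^2, ….
Track C: 27, 64, 125, 216, 343, 512 — perfect cubes starting at 3³.
Position 19 → track A, term 7 = 64.
Position 20 falls in track B as its term 7, giving 729.
Term 21 comes from track C (its 7th entry): 729.

64, 729, 729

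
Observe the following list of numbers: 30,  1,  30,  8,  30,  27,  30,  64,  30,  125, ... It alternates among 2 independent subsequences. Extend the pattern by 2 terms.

30, 216

Positions 1, 3, 5, … form one subsequence and positions 2, 4, 6, … form another.
Stream A = 30, 30, 30, 30, 30: the constant sequence 30.
Stream B = 1, 8, 27, 64, 125: consecutive cubes n³ from n = 1.
Position 11 → stream A, term 6 = 30.
Term 12 comes from stream B (its 6th entry): 216.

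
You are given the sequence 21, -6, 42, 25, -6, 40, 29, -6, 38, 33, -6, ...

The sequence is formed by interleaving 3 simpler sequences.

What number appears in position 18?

32

Taking every 3rd term gives 3 separate tracks.
Track A: 21, 25, 29, 33 (arithmetic with common difference +4).
Track B: -6, -6, -6, -6 (the constant sequence -6).
Track C: 42, 40, 38 (arithmetic, step −2).
Position 18 falls in track C as its term 6, giving 32.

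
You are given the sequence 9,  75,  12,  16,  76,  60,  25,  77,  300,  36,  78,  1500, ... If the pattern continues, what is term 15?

7500

Taking every 3rd term gives 3 separate tracks.
Track A is 9, 16, 25, 36, which is consecutive squares n² from n = 3.
Track B is 75, 76, 77, 78, which is adding 1 each time.
Track C is 12, 60, 300, 1500, which is a geometric progression (common ratio 5).
The 15th slot belongs to track C; its 5th term is 7500.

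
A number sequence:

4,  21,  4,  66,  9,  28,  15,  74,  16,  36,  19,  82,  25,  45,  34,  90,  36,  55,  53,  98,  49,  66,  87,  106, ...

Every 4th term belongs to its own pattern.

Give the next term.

64

The terms cycle through 4 interleaved subsequences.
Track A: 4, 9, 16, 25, 36, 49 — consecutive squares n² from n = 2.
Track B: 21, 28, 36, 45, 55, 66 — triangular numbers n(n+1)/2 for n = 6, 7, ….
Track C: 4, 15, 19, 34, 53, 87 — a Fibonacci-like recurrence a_n = a_{n-1} + a_{n-2}.
Track D: 66, 74, 82, 90, 98, 106 — linear: a_n = 58 + 8·n.
The 25th slot belongs to track A; its 7th term is 64.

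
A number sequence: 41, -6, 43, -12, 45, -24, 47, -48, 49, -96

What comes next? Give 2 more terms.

Odd-indexed and even-indexed terms follow separate rules.
Track A: 41, 43, 45, 47, 49. Arithmetic, step +2.
Track B: -6, -12, -24, -48, -96. Geometric with ratio 2.
Position 11 → track A, term 6 = 51.
The 12th slot belongs to track B; its 6th term is -192.

51, -192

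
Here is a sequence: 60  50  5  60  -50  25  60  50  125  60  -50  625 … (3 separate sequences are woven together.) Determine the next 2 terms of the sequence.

Split by position mod 3 into 3 tracks.
Track A: 60, 60, 60, 60 (the constant sequence 60).
Track B: 50, -50, 50, -50 (oscillating between 50 and -50).
Track C: 5, 25, 125, 625 (geometric, ×5 each step).
The 13th slot belongs to track A; its 5th term is 60.
Position 14 falls in track B as its term 5, giving 50.

60, 50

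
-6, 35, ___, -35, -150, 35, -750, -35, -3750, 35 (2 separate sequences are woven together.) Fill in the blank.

-30

Taking every 2nd term gives 2 separate tracks.
Stream A: -6, ?, -150, -750, -3750 — geometric, ×5 each step.
Stream B: 35, -35, 35, -35, 35 — oscillating between 35 and -35.
So the missing entry in stream A is -30.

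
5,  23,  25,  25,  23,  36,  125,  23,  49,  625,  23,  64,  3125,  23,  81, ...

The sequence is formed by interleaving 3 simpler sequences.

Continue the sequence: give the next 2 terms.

15625, 23

Split by position mod 3: positions 1, 4, 7, … form one track, and each other residue class forms its own.
Track A: 5, 25, 125, 625, 3125. Powers of 5.
Track B: 23, 23, 23, 23, 23. The constant sequence 23.
Track C: 25, 36, 49, 64, 81. Perfect squares starting at 5².
The 16th slot belongs to track A; its 6th term is 15625.
Position 17 falls in track B as its term 6, giving 23.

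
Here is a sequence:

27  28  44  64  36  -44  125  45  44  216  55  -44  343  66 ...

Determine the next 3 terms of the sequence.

44, 512, 78

The terms cycle through 3 interleaved subsequences.
Track A: 27, 64, 125, 216, 343. Consecutive cubes n³ from n = 3.
Track B: 28, 36, 45, 55, 66. The triangular numbers T_7, T_8, ….
Track C: 44, -44, 44, -44. Alternating ±44.
Position 15 falls in track C as its term 5, giving 44.
Term 16 comes from track A (its 6th entry): 512.
The 17th slot belongs to track B; its 6th term is 78.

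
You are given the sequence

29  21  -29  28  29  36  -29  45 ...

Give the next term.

Odd-indexed and even-indexed terms follow separate rules.
Track A: 29, -29, 29, -29 — the oscillation 29·(−1)^(n+1).
Track B: 21, 28, 36, 45 — the triangular numbers T_6, T_7, ….
Term 9 comes from track A (its 5th entry): 29.

29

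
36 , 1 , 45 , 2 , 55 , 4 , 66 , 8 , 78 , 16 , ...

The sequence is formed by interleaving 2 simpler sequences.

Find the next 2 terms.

The terms cycle through 2 interleaved subsequences.
Subsequence A is 36, 45, 55, 66, 78, which is the triangular numbers T_8, T_9, ….
Subsequence B is 1, 2, 4, 8, 16, which is successive powers of 2.
The 11th slot belongs to subsequence A; its 6th term is 91.
The 12th slot belongs to subsequence B; its 6th term is 32.

91, 32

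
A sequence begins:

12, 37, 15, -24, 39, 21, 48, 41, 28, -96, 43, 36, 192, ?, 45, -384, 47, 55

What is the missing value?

45

Split by position mod 3: positions 1, 4, 7, … form one track, and each other residue class forms its own.
Stream A: 12, -24, 48, -96, 192, -384 — multiplying by -2 each time.
Stream B: 37, 39, 41, 43, ?, 47 — linear: a_n = 35 + 2·n.
Stream C: 15, 21, 28, 36, 45, 55 — triangular numbers n(n+1)/2 for n = 5, 6, ….
Filling stream B at index 5 by its rule yields 45.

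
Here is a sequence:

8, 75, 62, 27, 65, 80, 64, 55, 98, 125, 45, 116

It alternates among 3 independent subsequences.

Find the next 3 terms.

Split by position mod 3 into 3 tracks.
Track A: 8, 27, 64, 125 (perfect cubes starting at 2³).
Track B: 75, 65, 55, 45 (subtracting 10 each time).
Track C: 62, 80, 98, 116 (arithmetic, step +18).
Term 13 comes from track A (its 5th entry): 216.
Position 14 falls in track B as its term 5, giving 35.
The 15th slot belongs to track C; its 5th term is 134.

216, 35, 134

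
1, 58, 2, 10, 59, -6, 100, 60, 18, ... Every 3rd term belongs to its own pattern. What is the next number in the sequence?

Taking every 3rd term gives 3 separate tracks.
Track A: 1, 10, 100 — successive powers of 10.
Track B: 58, 59, 60 — adding 1 each time.
Track C: 2, -6, 18 — geometric with ratio -3.
Position 10 falls in track A as its term 4, giving 1000.

1000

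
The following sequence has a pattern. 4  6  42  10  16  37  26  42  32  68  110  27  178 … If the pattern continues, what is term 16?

466

The slot pattern repeats as AAB (period 3), so there are 2 interleaved tracks.
Track A is 4, 6, 10, 16, 26, 42, 68, 110, 178, which is each term equals the sum of the previous two.
Track B is 42, 37, 32, 27, which is arithmetic with common difference −5.
Term 16 comes from track A (its 11th entry): 466.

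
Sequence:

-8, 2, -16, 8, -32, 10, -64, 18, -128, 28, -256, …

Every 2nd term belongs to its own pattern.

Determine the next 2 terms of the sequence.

46, -512

Taking every 2nd term gives 2 separate tracks.
Track A: -8, -16, -32, -64, -128, -256 (geometric, ×2 each step).
Track B: 2, 8, 10, 18, 28 (a Fibonacci-like recurrence a_n = a_{n-1} + a_{n-2}).
The 12th slot belongs to track B; its 6th term is 46.
The 13th slot belongs to track A; its 7th term is -512.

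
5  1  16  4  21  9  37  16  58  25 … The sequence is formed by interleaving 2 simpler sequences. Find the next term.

Positions 1, 3, 5, … form one subsequence and positions 2, 4, 6, … form another.
Subsequence A: 5, 16, 21, 37, 58 — Fibonacci-style (each term is the sum of the two before it).
Subsequence B: 1, 4, 9, 16, 25 — perfect squares starting at 1².
Term 11 comes from subsequence A (its 6th entry): 95.

95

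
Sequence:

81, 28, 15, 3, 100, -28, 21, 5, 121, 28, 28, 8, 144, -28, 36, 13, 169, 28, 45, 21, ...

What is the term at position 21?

Split by position mod 4: positions 1, 5, 9, … form one track, and each other residue class forms its own.
Track A: 81, 100, 121, 144, 169. Perfect squares starting at 9².
Track B: 28, -28, 28, -28, 28. Alternating ±28.
Track C: 15, 21, 28, 36, 45. Triangular numbers starting at T_5.
Track D: 3, 5, 8, 13, 21. Each term equals the sum of the previous two.
The 21st slot belongs to track A; its 6th term is 196.

196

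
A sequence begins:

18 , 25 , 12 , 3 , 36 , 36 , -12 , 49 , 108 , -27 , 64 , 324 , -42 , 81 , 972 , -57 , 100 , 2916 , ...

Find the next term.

-72

Split by position mod 3 into 3 tracks.
Stream A = 18, 3, -12, -27, -42, -57: arithmetic, step −15.
Stream B = 25, 36, 49, 64, 81, 100: consecutive squares n² from n = 5.
Stream C = 12, 36, 108, 324, 972, 2916: multiplying by 3 each time.
Term 19 comes from stream A (its 7th entry): -72.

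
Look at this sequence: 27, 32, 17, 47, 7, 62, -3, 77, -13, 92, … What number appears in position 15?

Odd-indexed and even-indexed terms follow separate rules.
Stream A: 27, 17, 7, -3, -13. Arithmetic with common difference −10.
Stream B: 32, 47, 62, 77, 92. Arithmetic with common difference +15.
Term 15 comes from stream A (its 8th entry): -43.

-43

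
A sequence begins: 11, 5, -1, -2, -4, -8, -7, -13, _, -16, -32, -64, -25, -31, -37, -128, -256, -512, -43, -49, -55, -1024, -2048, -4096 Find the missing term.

-19

Reading positions in blocks of 6 reveals the pattern AAABBB — 2 tracks woven together.
Subsequence A: 11, 5, -1, -7, -13, ?, -25, -31, -37, -43, -49, -55 (linear: a_n = 17 − 6·n).
Subsequence B: -2, -4, -8, -16, -32, -64, -128, -256, -512, -1024, -2048, -4096 (multiplying by 2 each time).
Filling subsequence A at index 6 by its rule yields -19.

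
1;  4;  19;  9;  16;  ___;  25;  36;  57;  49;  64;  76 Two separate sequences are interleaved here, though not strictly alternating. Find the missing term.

Positions follow the repeating pattern AAB; grouping by letter gives 2 tracks.
Subsequence A: 1, 4, 9, 16, 25, 36, 49, 64. Consecutive squares n² from n = 1.
Subsequence B: 19, ?, 57, 76. Arithmetic with common difference +19.
So the missing entry in subsequence B is 38.

38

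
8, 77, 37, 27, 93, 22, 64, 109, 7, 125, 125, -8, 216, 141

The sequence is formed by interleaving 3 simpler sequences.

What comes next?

-23

Split by position mod 3: positions 1, 4, 7, … form one track, and each other residue class forms its own.
Track A is 8, 27, 64, 125, 216, which is perfect cubes starting at 2³.
Track B is 77, 93, 109, 125, 141, which is arithmetic, step +16.
Track C is 37, 22, 7, -8, which is arithmetic, step −15.
Position 15 → track C, term 5 = -23.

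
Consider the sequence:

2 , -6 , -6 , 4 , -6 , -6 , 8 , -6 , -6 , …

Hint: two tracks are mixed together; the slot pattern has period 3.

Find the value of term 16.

64

The slot pattern repeats as ABB (period 3), so there are 2 interleaved tracks.
Track A: 2, 4, 8. Powers 2^1, 2^2, 2^3, ….
Track B: -6, -6, -6, -6, -6, -6. Constant -6.
The 16th slot belongs to track A; its 6th term is 64.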